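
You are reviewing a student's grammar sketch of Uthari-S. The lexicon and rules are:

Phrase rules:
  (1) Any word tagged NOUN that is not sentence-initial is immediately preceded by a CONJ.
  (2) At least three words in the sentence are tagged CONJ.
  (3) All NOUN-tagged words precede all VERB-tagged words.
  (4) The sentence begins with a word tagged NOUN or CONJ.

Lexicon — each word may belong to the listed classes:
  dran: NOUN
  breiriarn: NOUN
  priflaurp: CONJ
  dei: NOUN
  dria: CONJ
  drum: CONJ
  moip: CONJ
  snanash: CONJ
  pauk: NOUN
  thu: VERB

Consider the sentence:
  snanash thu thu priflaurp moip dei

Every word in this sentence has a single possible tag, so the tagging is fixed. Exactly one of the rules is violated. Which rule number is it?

Fixed tagging: CONJ VERB VERB CONJ CONJ NOUN.
Rule check: R1 pass, R2 pass, R3 fail, R4 pass.
Only rule 3 fails.

3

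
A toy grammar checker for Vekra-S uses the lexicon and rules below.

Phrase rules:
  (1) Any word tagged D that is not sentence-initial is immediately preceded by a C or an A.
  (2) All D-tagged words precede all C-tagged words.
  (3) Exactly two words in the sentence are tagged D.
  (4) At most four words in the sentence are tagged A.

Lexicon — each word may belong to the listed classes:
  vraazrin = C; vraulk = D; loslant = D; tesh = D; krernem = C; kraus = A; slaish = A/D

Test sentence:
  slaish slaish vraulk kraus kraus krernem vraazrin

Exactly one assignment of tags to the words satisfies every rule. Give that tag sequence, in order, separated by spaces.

D A D A A C C

Candidates per position — 1:slaish {A,D}; 2:slaish {A,D}; 3:vraulk {D}; 4:kraus {A}; 5:kraus {A}; 6:krernem {C}; 7:vraazrin {C}.
At position 2, choosing D makes rule 1 impossible to satisfy; hence A.
At position 1, choosing A makes rule 3 impossible to satisfy; hence D.
So the tagging must be: D A D A A C C.
Verifying each rule — rule 1 ok; rule 2 ok; rule 3 ok; rule 4 ok.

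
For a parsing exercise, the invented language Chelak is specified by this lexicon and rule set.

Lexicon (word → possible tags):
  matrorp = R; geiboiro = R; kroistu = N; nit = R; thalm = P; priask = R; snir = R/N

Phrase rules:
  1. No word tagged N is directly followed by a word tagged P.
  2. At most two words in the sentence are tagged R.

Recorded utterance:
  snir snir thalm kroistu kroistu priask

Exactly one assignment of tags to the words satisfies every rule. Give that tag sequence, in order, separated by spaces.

N R P N N R

Candidates per position — 1:snir {R,N}; 2:snir {R,N}; 3:thalm {P}; 4:kroistu {N}; 5:kroistu {N}; 6:priask {R}.
At position 2, choosing N makes rule 1 impossible to satisfy; hence R.
At position 1, choosing R makes rule 2 impossible to satisfy; hence N.
The unique satisfying tagging is: N R P N N R.
Rule-by-rule: rule 1 satisfied; rule 2 satisfied.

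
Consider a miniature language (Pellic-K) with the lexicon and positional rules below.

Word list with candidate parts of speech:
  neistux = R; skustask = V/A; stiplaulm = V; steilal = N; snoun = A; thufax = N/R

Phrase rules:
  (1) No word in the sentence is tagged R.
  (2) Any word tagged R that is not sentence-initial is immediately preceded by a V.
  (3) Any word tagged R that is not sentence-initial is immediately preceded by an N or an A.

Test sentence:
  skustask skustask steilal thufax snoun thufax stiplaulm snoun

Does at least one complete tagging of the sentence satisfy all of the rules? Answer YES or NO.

YES

Candidates per position — 1:skustask {V,A}; 2:skustask {V,A}; 3:steilal {N}; 4:thufax {N,R}; 5:snoun {A}; 6:thufax {N,R}; 7:stiplaulm {V}; 8:snoun {A}.
One satisfying assignment: A A N N A N V A.
Check: rule 1 ✓; rule 2 ✓; rule 3 ✓.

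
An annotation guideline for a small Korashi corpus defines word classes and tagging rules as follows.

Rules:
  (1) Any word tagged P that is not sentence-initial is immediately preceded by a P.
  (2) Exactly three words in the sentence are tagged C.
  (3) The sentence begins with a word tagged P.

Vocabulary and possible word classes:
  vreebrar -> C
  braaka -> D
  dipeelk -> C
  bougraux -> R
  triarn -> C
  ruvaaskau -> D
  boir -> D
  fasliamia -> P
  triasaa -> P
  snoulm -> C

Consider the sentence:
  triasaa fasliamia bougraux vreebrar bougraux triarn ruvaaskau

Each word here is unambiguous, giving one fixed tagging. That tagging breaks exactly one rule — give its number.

Fixed tagging: P P R C R C D.
Rule check: R1 pass, R2 fail, R3 pass.
Only rule 2 fails.

2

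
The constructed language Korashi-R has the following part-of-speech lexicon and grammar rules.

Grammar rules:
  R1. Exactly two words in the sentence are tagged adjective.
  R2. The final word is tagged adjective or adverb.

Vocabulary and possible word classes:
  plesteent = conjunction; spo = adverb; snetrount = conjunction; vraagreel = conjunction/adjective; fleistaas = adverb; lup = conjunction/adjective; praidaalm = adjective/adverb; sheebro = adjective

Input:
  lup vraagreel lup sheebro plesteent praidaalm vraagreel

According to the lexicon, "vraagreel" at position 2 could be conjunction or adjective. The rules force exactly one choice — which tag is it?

conjunction

Candidates per position — 1:lup {conjunction,adjective}; 2:vraagreel {conjunction,adjective}; 3:lup {conjunction,adjective}; 4:sheebro {adjective}; 5:plesteent {conjunction}; 6:praidaalm {adjective,adverb}; 7:vraagreel {conjunction,adjective}.
Position 7: tagging it conjunction would leave rule 2 unsatisfiable, so it must be adjective.
Position 1: tagging it adjective would leave rule 1 unsatisfiable, so it must be conjunction.
Position 2: tagging it adjective would leave rule 1 unsatisfiable, so it must be conjunction.
Position 3: tagging it adjective would leave rule 1 unsatisfiable, so it must be conjunction.
Position 6: tagging it adjective would leave rule 1 unsatisfiable, so it must be adverb.
The only consistent sequence is: conjunction conjunction conjunction adjective conjunction adverb adjective.
Rule-by-rule: rule 1 satisfied; rule 2 satisfied.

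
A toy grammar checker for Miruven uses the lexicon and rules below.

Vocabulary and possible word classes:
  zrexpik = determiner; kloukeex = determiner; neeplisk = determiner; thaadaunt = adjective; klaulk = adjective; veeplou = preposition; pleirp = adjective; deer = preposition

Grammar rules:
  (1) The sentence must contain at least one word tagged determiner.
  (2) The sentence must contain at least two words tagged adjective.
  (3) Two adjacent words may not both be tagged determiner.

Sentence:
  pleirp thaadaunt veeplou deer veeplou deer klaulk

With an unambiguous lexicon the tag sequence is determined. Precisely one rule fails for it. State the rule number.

1

Fixed tagging: adjective adjective preposition preposition preposition preposition adjective.
Applying the rules: R1 fails, R2 ok, R3 ok.
Only rule 1 fails.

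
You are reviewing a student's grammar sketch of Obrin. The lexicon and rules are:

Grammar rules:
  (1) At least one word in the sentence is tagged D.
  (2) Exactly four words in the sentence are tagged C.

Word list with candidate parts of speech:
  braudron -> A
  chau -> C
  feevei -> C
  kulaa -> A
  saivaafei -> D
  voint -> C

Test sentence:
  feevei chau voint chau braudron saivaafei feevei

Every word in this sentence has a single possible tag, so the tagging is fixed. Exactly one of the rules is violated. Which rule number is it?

Fixed tagging: C C C C A D C.
Applying the rules: R1 ✓, R2 ✗.
Only rule 2 fails.

2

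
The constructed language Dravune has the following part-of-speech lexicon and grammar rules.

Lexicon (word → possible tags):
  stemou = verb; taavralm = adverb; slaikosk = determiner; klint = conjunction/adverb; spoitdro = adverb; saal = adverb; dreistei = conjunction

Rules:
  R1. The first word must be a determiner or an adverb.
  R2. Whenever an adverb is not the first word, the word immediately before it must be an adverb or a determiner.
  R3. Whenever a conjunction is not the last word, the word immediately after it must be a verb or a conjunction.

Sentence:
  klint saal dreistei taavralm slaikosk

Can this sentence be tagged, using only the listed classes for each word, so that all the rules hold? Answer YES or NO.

NO

Candidates per position — 1:klint {conjunction,adverb}; 2:saal {adverb}; 3:dreistei {conjunction}; 4:taavralm {adverb}; 5:slaikosk {determiner}.
Rule 2 cannot be satisfied by any choice of tags from the lexicon.
So there is no consistent tagging.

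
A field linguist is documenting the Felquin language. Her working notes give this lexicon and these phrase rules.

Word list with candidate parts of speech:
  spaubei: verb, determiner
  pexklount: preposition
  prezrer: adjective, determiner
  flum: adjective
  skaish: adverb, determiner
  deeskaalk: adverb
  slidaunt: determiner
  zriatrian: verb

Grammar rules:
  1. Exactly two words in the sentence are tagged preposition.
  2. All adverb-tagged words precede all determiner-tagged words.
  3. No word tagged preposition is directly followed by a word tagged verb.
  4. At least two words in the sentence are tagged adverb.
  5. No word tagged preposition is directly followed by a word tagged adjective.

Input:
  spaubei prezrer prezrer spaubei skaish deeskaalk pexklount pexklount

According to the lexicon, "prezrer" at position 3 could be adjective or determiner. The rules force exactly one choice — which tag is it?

adjective

Candidates per position — 1:spaubei {verb,determiner}; 2:prezrer {adjective,determiner}; 3:prezrer {adjective,determiner}; 4:spaubei {verb,determiner}; 5:skaish {adverb,determiner}; 6:deeskaalk {adverb}; 7:pexklount {preposition}; 8:pexklount {preposition}.
If word 1 were determiner, no tagging could satisfy rule 2; so word 1 is verb.
If word 2 were determiner, no tagging could satisfy rule 2; so word 2 is adjective.
If word 3 were determiner, no tagging could satisfy rule 2; so word 3 is adjective.
If word 4 were determiner, no tagging could satisfy rule 2; so word 4 is verb.
If word 5 were determiner, no tagging could satisfy rule 2; so word 5 is adverb.
That leaves exactly one tagging: verb adjective adjective verb adverb adverb preposition preposition.
Verifying each rule — rule 1 holds; rule 2 holds; rule 3 holds; rule 4 holds; rule 5 holds.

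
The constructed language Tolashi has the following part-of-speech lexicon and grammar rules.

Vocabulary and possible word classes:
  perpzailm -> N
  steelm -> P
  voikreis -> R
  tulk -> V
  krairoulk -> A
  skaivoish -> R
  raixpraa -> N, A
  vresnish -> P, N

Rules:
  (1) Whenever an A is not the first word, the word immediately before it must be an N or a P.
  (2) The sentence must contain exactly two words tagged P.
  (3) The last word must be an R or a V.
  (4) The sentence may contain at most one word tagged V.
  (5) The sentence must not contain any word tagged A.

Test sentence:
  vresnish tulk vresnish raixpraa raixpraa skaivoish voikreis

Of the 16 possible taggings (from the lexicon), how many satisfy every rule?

Candidates per position — 1:vresnish {P,N}; 2:tulk {V}; 3:vresnish {P,N}; 4:raixpraa {N,A}; 5:raixpraa {N,A}; 6:skaivoish {R}; 7:voikreis {R}.
There are 16 candidate sequences in total.
The sequences that satisfy every rule: P V P N N R R.
Count = 1.

1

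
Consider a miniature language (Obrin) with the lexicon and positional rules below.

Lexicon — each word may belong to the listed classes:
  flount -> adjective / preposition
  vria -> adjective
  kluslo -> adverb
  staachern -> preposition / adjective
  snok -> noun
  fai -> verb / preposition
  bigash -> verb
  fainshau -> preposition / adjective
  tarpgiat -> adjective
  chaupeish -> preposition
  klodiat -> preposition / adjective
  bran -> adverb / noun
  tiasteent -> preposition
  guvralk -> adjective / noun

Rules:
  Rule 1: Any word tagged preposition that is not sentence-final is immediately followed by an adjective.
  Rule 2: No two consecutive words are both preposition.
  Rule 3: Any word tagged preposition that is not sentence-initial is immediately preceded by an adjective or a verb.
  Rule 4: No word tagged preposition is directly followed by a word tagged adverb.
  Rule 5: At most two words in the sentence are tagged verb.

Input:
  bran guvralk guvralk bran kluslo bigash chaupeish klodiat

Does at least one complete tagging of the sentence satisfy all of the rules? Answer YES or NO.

YES

Candidates per position — 1:bran {adverb,noun}; 2:guvralk {adjective,noun}; 3:guvralk {adjective,noun}; 4:bran {adverb,noun}; 5:kluslo {adverb}; 6:bigash {verb}; 7:chaupeish {preposition}; 8:klodiat {preposition,adjective}.
One satisfying assignment: adverb noun noun noun adverb verb preposition adjective.
Verifying each rule — rule 1 holds; rule 2 holds; rule 3 holds; rule 4 holds; rule 5 holds.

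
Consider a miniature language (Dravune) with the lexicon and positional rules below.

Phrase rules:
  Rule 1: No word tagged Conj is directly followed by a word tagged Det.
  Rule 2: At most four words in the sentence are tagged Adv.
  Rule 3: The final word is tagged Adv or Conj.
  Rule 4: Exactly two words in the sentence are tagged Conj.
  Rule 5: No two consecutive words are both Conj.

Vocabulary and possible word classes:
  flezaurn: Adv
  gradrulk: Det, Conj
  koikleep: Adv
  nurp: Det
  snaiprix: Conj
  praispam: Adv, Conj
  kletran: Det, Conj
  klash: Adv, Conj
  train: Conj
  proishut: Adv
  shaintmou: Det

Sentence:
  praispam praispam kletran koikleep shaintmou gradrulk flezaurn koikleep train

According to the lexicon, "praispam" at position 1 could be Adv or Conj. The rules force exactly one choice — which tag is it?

Conj

Candidates per position — 1:praispam {Adv,Conj}; 2:praispam {Adv,Conj}; 3:kletran {Det,Conj}; 4:koikleep {Adv}; 5:shaintmou {Det}; 6:gradrulk {Det,Conj}; 7:flezaurn {Adv}; 8:koikleep {Adv}; 9:train {Conj}.
Position 1: the remaining choice is settled jointly with positions 2, 3, 6 — only Conj at position 1 is part of a tagging that satisfies every rule.
The only consistent sequence is: Conj Adv Det Adv Det Det Adv Adv Conj.
Check: rule 1 satisfied; rule 2 satisfied; rule 3 satisfied; rule 4 satisfied; rule 5 satisfied.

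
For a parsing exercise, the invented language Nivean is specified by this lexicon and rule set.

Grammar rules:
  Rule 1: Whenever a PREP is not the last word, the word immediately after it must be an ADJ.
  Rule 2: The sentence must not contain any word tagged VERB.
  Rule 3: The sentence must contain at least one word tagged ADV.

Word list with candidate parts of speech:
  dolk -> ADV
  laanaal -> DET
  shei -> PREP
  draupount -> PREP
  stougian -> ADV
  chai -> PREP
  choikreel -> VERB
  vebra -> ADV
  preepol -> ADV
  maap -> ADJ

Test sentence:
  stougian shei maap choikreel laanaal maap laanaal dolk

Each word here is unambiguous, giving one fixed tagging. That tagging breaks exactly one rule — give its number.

Fixed tagging: ADV PREP ADJ VERB DET ADJ DET ADV.
Applying the rules: R1 ok, R2 fails, R3 ok.
Only rule 2 fails.

2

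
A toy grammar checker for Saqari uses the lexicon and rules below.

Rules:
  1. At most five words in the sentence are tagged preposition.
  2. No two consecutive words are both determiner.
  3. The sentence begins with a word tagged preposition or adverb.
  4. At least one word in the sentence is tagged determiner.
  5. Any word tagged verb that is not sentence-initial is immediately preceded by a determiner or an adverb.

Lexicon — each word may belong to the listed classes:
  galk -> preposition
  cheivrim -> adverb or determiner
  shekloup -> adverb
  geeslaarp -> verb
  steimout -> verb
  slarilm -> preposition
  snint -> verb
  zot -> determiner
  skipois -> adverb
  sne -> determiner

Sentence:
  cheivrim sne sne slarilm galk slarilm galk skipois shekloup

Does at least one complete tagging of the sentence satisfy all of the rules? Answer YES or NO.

NO

Candidates per position — 1:cheivrim {adverb,determiner}; 2:sne {determiner}; 3:sne {determiner}; 4:slarilm {preposition}; 5:galk {preposition}; 6:slarilm {preposition}; 7:galk {preposition}; 8:skipois {adverb}; 9:shekloup {adverb}.
Rule 2 cannot be satisfied by any choice of tags from the lexicon.
So there is no consistent tagging.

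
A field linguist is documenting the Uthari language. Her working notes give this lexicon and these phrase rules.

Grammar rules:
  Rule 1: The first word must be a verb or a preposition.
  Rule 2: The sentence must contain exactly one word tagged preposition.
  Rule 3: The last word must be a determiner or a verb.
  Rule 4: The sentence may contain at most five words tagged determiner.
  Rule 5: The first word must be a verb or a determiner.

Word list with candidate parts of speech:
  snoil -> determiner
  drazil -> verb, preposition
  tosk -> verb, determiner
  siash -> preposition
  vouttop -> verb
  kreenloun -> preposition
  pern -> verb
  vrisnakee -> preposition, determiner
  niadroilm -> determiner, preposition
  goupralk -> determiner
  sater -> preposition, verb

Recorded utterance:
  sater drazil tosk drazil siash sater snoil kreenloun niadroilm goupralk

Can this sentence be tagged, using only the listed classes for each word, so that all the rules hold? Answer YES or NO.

NO

Candidates per position — 1:sater {preposition,verb}; 2:drazil {verb,preposition}; 3:tosk {verb,determiner}; 4:drazil {verb,preposition}; 5:siash {preposition}; 6:sater {preposition,verb}; 7:snoil {determiner}; 8:kreenloun {preposition}; 9:niadroilm {determiner,preposition}; 10:goupralk {determiner}.
Rule 2 cannot be satisfied by any choice of tags from the lexicon.
So there is no consistent tagging.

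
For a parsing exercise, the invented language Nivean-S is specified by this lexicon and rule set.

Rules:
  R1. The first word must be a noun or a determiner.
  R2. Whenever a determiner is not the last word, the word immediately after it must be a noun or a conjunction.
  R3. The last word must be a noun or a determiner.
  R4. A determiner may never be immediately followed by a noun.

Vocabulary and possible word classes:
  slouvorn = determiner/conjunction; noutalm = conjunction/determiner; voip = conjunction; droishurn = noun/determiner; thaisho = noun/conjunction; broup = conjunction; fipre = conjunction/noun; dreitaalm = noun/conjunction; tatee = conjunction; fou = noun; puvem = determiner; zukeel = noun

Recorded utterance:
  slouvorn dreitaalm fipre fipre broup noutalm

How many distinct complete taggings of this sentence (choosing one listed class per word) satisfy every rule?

4

Candidates per position — 1:slouvorn {determiner,conjunction}; 2:dreitaalm {noun,conjunction}; 3:fipre {conjunction,noun}; 4:fipre {conjunction,noun}; 5:broup {conjunction}; 6:noutalm {conjunction,determiner}.
There are 32 candidate sequences in total.
The sequences that satisfy every rule: determiner conjunction conjunction conjunction conjunction determiner; determiner conjunction conjunction noun conjunction determiner; determiner conjunction noun conjunction conjunction determiner; determiner conjunction noun noun conjunction determiner.
Count = 4.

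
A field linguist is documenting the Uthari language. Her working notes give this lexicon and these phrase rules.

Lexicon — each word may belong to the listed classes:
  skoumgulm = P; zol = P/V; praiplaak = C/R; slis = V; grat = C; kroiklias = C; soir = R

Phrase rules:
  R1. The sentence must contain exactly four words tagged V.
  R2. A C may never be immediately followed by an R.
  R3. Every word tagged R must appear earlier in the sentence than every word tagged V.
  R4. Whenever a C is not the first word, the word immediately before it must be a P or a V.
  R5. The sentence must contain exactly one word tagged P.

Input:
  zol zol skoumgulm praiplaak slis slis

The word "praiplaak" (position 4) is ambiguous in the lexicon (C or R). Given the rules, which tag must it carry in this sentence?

C

Candidates per position — 1:zol {P,V}; 2:zol {P,V}; 3:skoumgulm {P}; 4:praiplaak {C,R}; 5:slis {V}; 6:slis {V}.
Position 1: tagging it P would leave rule 1 unsatisfiable, so it must be V.
Position 2: tagging it P would leave rule 1 unsatisfiable, so it must be V.
Position 4: tagging it R would leave rule 3 unsatisfiable, so it must be C.
The only consistent sequence is: V V P C V V.
Checking: rule 1 ok; rule 2 ok; rule 3 ok; rule 4 ok; rule 5 ok.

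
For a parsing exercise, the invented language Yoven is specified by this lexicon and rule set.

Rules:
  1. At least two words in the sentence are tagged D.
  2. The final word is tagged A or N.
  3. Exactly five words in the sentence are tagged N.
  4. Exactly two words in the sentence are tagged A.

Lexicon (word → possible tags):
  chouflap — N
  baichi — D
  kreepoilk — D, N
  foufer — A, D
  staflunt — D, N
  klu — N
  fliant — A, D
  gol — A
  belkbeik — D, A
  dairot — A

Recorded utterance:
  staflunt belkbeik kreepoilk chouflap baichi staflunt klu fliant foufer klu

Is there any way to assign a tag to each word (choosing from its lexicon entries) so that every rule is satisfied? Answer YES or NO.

Candidates per position — 1:staflunt {D,N}; 2:belkbeik {D,A}; 3:kreepoilk {D,N}; 4:chouflap {N}; 5:baichi {D}; 6:staflunt {D,N}; 7:klu {N}; 8:fliant {A,D}; 9:foufer {A,D}; 10:klu {N}.
One satisfying assignment: N A D N D N N A D N.
Checking: rule 1 ✓; rule 2 ✓; rule 3 ✓; rule 4 ✓.

YES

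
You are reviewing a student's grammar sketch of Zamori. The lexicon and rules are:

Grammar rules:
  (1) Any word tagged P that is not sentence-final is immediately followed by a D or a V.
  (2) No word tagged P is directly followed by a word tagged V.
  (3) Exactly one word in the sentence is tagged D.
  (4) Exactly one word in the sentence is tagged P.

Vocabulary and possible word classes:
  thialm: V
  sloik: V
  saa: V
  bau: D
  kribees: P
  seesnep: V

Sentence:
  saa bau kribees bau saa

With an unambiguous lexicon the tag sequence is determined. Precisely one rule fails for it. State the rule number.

3

Fixed tagging: V D P D V.
Applying the rules: R1 holds, R2 holds, R3 violated, R4 holds.
Only rule 3 fails.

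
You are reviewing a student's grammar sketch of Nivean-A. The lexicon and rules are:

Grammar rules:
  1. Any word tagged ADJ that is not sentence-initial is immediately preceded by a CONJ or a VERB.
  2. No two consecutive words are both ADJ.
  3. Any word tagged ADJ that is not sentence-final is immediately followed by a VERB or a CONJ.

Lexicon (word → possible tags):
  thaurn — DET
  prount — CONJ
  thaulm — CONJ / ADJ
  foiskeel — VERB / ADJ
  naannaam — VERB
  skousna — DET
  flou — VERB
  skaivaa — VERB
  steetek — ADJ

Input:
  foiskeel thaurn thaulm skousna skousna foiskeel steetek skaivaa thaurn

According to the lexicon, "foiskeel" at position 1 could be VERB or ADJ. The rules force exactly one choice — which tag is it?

VERB

Candidates per position — 1:foiskeel {VERB,ADJ}; 2:thaurn {DET}; 3:thaulm {CONJ,ADJ}; 4:skousna {DET}; 5:skousna {DET}; 6:foiskeel {VERB,ADJ}; 7:steetek {ADJ}; 8:skaivaa {VERB}; 9:thaurn {DET}.
Word 1 cannot be ADJ — rule 3 would then fail for every completion. It is VERB.
Word 3 cannot be ADJ — rule 1 would then fail for every completion. It is CONJ.
Word 6 cannot be ADJ — rule 1 would then fail for every completion. It is VERB.
That leaves exactly one tagging: VERB DET CONJ DET DET VERB ADJ VERB DET.
Check: rule 1 ok; rule 2 ok; rule 3 ok.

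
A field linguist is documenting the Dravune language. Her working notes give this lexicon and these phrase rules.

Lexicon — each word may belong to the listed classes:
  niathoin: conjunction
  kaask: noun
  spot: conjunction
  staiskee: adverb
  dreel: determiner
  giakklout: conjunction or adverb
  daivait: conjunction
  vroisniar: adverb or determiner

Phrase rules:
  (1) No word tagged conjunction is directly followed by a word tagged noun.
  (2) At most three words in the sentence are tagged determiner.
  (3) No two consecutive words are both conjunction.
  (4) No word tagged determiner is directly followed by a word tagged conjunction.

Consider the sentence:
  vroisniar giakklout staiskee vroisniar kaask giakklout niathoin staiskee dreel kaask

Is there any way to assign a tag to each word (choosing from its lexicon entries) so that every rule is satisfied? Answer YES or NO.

Candidates per position — 1:vroisniar {adverb,determiner}; 2:giakklout {conjunction,adverb}; 3:staiskee {adverb}; 4:vroisniar {adverb,determiner}; 5:kaask {noun}; 6:giakklout {conjunction,adverb}; 7:niathoin {conjunction}; 8:staiskee {adverb}; 9:dreel {determiner}; 10:kaask {noun}.
One satisfying assignment: adverb adverb adverb adverb noun adverb conjunction adverb determiner noun.
Check: rule 1 holds; rule 2 holds; rule 3 holds; rule 4 holds.

YES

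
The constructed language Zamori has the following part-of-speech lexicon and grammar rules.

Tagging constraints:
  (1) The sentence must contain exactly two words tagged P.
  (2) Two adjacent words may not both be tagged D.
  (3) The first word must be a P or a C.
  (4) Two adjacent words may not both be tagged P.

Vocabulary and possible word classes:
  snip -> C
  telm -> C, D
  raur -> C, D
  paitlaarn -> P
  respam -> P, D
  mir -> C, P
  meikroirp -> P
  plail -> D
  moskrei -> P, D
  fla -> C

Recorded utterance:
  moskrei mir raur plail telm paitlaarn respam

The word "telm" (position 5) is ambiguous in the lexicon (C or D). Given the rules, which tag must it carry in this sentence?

C

Candidates per position — 1:moskrei {P,D}; 2:mir {C,P}; 3:raur {C,D}; 4:plail {D}; 5:telm {C,D}; 6:paitlaarn {P}; 7:respam {P,D}.
Position 1: D is ruled out by rule 3; that leaves P.
Position 2: P is ruled out by rule 1; that leaves C.
Position 3: D is ruled out by rule 2; that leaves C.
Position 5: D is ruled out by rule 2; that leaves C.
Position 7: P is ruled out by rule 1; that leaves D.
So the tagging must be: P C C D C P D.
Check: rule 1 ✓; rule 2 ✓; rule 3 ✓; rule 4 ✓.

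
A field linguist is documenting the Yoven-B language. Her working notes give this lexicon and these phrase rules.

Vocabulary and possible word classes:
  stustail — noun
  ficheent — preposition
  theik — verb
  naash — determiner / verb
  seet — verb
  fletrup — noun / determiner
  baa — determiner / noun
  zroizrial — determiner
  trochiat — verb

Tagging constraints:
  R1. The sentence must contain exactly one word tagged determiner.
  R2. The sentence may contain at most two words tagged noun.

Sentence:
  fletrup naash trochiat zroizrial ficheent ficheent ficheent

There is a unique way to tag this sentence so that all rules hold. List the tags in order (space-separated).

noun verb verb determiner preposition preposition preposition

Candidates per position — 1:fletrup {noun,determiner}; 2:naash {determiner,verb}; 3:trochiat {verb}; 4:zroizrial {determiner}; 5:ficheent {preposition}; 6:ficheent {preposition}; 7:ficheent {preposition}.
Position 1: determiner is ruled out by rule 1; that leaves noun.
Position 2: determiner is ruled out by rule 1; that leaves verb.
That leaves exactly one tagging: noun verb verb determiner preposition preposition preposition.
Check: rule 1 ok; rule 2 ok.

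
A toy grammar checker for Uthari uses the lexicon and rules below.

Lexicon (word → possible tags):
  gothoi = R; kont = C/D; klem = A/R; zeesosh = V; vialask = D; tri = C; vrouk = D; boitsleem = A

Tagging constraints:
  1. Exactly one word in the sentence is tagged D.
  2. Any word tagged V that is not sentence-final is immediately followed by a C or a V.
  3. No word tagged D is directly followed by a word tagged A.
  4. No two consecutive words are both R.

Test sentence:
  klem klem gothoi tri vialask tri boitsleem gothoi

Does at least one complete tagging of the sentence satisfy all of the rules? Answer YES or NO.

YES

Candidates per position — 1:klem {A,R}; 2:klem {A,R}; 3:gothoi {R}; 4:tri {C}; 5:vialask {D}; 6:tri {C}; 7:boitsleem {A}; 8:gothoi {R}.
One satisfying assignment: A A R C D C A R.
Check: rule 1 holds; rule 2 holds; rule 3 holds; rule 4 holds.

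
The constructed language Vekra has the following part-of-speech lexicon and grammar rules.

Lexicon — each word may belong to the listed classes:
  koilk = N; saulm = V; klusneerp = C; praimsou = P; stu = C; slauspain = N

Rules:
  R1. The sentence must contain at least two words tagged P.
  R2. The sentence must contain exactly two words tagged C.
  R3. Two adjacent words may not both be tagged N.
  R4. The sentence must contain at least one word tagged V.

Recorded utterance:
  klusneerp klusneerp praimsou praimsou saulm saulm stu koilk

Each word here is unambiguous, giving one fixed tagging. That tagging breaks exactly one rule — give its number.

2

Fixed tagging: C C P P V V C N.
Checking each rule: R1 ok, R2 fails, R3 ok, R4 ok.
Only rule 2 fails.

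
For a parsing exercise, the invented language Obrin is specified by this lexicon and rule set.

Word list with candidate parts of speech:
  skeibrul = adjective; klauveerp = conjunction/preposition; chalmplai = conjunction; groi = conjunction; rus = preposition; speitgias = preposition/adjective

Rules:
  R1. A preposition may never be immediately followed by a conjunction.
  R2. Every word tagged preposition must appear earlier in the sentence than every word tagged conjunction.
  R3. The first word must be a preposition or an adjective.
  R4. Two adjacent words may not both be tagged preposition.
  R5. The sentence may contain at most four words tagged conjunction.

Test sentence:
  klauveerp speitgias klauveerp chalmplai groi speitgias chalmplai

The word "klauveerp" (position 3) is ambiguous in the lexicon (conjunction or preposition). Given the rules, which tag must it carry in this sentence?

Candidates per position — 1:klauveerp {conjunction,preposition}; 2:speitgias {preposition,adjective}; 3:klauveerp {conjunction,preposition}; 4:chalmplai {conjunction}; 5:groi {conjunction}; 6:speitgias {preposition,adjective}; 7:chalmplai {conjunction}.
Position 1: tagging it conjunction would leave rule 3 unsatisfiable, so it must be preposition.
Position 2: tagging it preposition would leave rule 1 unsatisfiable, so it must be adjective.
Position 3: tagging it preposition would leave rule 1 unsatisfiable, so it must be conjunction.
Position 6: tagging it preposition would leave rule 1 unsatisfiable, so it must be adjective.
The unique satisfying tagging is: preposition adjective conjunction conjunction conjunction adjective conjunction.
Checking: rule 1 ok; rule 2 ok; rule 3 ok; rule 4 ok; rule 5 ok.

conjunction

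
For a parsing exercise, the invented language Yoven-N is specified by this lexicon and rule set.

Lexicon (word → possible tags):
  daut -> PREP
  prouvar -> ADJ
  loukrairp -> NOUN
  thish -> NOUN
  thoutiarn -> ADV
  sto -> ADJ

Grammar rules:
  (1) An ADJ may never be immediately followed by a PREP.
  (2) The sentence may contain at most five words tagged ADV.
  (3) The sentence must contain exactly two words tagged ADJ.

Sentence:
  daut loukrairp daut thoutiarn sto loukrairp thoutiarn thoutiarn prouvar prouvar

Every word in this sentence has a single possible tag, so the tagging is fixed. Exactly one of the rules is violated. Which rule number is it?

3

Fixed tagging: PREP NOUN PREP ADV ADJ NOUN ADV ADV ADJ ADJ.
Checking each rule: R1 ✓, R2 ✓, R3 ✗.
Only rule 3 fails.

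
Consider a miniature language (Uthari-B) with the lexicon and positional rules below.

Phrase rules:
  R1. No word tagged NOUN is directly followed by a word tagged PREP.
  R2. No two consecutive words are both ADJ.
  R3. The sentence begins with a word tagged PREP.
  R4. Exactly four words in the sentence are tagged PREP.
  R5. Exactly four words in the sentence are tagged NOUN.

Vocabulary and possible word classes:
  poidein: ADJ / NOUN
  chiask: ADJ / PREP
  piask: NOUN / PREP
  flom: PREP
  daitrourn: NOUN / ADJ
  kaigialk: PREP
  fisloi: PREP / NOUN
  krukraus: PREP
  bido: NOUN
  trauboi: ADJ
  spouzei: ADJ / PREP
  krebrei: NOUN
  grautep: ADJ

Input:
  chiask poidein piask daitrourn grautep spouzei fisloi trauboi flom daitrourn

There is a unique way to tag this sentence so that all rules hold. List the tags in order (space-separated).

PREP NOUN NOUN NOUN ADJ PREP PREP ADJ PREP NOUN

Candidates per position — 1:chiask {ADJ,PREP}; 2:poidein {ADJ,NOUN}; 3:piask {NOUN,PREP}; 4:daitrourn {NOUN,ADJ}; 5:grautep {ADJ}; 6:spouzei {ADJ,PREP}; 7:fisloi {PREP,NOUN}; 8:trauboi {ADJ}; 9:flom {PREP}; 10:daitrourn {NOUN,ADJ}.
Word 1 cannot be ADJ — rule 3 would then fail for every completion. It is PREP.
Word 4 cannot be ADJ — rule 2 would then fail for every completion. It is NOUN.
Word 6 cannot be ADJ — rule 2 would then fail for every completion. It is PREP.
The remaining ambiguous positions (2, 3, 7, 10) are resolved jointly — only one combination satisfies every rule.
The unique satisfying tagging is: PREP NOUN NOUN NOUN ADJ PREP PREP ADJ PREP NOUN.
Rule-by-rule: rule 1 ✓; rule 2 ✓; rule 3 ✓; rule 4 ✓; rule 5 ✓.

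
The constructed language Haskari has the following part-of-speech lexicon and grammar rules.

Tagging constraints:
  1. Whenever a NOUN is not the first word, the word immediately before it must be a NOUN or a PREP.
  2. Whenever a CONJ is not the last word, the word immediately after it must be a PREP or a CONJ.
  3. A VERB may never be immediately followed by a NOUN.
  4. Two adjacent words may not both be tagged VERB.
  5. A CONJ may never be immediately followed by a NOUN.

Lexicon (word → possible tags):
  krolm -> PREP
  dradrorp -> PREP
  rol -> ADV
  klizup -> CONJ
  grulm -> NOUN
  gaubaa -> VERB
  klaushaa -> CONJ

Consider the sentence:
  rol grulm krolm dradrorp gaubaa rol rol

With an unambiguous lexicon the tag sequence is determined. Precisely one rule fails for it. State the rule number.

Fixed tagging: ADV NOUN PREP PREP VERB ADV ADV.
Rule check: R1 violated, R2 holds, R3 holds, R4 holds, R5 holds.
Only rule 1 fails.

1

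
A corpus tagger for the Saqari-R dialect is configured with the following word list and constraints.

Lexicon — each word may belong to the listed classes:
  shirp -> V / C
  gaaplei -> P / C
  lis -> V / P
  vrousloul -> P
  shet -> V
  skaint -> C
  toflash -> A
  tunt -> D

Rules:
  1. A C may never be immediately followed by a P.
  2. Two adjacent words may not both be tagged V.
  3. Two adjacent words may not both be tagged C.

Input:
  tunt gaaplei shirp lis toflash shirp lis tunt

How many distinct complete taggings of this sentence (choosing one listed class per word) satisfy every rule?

6

Candidates per position — 1:tunt {D}; 2:gaaplei {P,C}; 3:shirp {V,C}; 4:lis {V,P}; 5:toflash {A}; 6:shirp {V,C}; 7:lis {V,P}; 8:tunt {D}.
There are 32 candidate sequences in total.
Checking each against the rules leaves 6 sequences.
Count = 6.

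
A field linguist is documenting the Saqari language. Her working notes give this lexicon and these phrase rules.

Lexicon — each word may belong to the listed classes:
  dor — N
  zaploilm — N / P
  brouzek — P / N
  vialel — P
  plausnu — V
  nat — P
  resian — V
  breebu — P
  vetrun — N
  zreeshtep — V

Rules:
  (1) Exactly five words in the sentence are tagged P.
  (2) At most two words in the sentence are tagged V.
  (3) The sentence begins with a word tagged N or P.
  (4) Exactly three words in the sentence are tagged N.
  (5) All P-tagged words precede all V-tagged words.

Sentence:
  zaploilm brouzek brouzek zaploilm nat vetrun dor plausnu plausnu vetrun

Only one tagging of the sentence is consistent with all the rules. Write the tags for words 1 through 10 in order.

P P P P P N N V V N

Candidates per position — 1:zaploilm {N,P}; 2:brouzek {P,N}; 3:brouzek {P,N}; 4:zaploilm {N,P}; 5:nat {P}; 6:vetrun {N}; 7:dor {N}; 8:plausnu {V}; 9:plausnu {V}; 10:vetrun {N}.
At position 1, choosing N makes rule 1 impossible to satisfy; hence P.
At position 2, choosing N makes rule 1 impossible to satisfy; hence P.
At position 3, choosing N makes rule 1 impossible to satisfy; hence P.
At position 4, choosing N makes rule 1 impossible to satisfy; hence P.
The only consistent sequence is: P P P P P N N V V N.
Check: rule 1 ok; rule 2 ok; rule 3 ok; rule 4 ok; rule 5 ok.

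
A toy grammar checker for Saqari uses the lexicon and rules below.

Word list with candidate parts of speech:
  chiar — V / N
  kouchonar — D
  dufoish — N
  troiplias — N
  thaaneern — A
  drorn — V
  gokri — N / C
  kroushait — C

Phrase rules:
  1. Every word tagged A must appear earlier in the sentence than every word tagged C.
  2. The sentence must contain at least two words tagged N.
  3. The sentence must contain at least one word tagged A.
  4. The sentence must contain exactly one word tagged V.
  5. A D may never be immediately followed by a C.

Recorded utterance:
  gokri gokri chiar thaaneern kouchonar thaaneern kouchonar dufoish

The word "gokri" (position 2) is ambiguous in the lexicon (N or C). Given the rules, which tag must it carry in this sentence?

Candidates per position — 1:gokri {N,C}; 2:gokri {N,C}; 3:chiar {V,N}; 4:thaaneern {A}; 5:kouchonar {D}; 6:thaaneern {A}; 7:kouchonar {D}; 8:dufoish {N}.
Word 1 cannot be C — rule 1 would then fail for every completion. It is N.
Word 2 cannot be C — rule 1 would then fail for every completion. It is N.
Word 3 cannot be N — rule 4 would then fail for every completion. It is V.
The unique satisfying tagging is: N N V A D A D N.
Checking: rule 1 holds; rule 2 holds; rule 3 holds; rule 4 holds; rule 5 holds.

N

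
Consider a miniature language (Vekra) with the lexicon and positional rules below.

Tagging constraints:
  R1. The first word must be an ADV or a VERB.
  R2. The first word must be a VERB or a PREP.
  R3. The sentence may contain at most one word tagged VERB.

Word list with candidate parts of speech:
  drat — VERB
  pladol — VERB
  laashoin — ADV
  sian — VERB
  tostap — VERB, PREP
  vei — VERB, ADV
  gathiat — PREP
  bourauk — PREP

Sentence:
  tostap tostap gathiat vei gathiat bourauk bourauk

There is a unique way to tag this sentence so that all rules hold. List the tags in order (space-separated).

VERB PREP PREP ADV PREP PREP PREP

Candidates per position — 1:tostap {VERB,PREP}; 2:tostap {VERB,PREP}; 3:gathiat {PREP}; 4:vei {VERB,ADV}; 5:gathiat {PREP}; 6:bourauk {PREP}; 7:bourauk {PREP}.
Word 1 cannot be PREP — rule 1 would then fail for every completion. It is VERB.
Word 2 cannot be VERB — rule 3 would then fail for every completion. It is PREP.
Word 4 cannot be VERB — rule 3 would then fail for every completion. It is ADV.
So the tagging must be: VERB PREP PREP ADV PREP PREP PREP.
Checking: rule 1 ok; rule 2 ok; rule 3 ok.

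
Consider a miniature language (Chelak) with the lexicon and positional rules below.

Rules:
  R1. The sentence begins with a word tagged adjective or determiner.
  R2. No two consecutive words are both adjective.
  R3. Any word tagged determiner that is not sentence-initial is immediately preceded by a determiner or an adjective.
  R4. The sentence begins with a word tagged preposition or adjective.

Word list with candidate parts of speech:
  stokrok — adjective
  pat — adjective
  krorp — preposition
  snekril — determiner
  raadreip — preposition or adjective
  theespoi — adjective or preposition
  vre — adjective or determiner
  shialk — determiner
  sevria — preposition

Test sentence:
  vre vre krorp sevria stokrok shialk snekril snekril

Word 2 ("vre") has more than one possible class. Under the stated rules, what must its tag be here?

Candidates per position — 1:vre {adjective,determiner}; 2:vre {adjective,determiner}; 3:krorp {preposition}; 4:sevria {preposition}; 5:stokrok {adjective}; 6:shialk {determiner}; 7:snekril {determiner}; 8:snekril {determiner}.
Position 1: tagging it determiner would leave rule 4 unsatisfiable, so it must be adjective.
Position 2: tagging it adjective would leave rule 2 unsatisfiable, so it must be determiner.
The unique satisfying tagging is: adjective determiner preposition preposition adjective determiner determiner determiner.
Checking: rule 1 satisfied; rule 2 satisfied; rule 3 satisfied; rule 4 satisfied.

determiner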